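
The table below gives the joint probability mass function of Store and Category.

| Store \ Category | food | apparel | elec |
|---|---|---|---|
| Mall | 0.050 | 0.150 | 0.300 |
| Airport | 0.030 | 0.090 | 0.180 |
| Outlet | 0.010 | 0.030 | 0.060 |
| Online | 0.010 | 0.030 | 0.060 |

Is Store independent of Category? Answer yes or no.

yes

Every cell satisfies P(Store,Category) = P(Store)·P(Category). For instance P(Store=Outlet) = 0.100, P(Category=food) = 0.100, and 0.100×0.100 = 0.010 matches the joint entry. So Store and Category are independent.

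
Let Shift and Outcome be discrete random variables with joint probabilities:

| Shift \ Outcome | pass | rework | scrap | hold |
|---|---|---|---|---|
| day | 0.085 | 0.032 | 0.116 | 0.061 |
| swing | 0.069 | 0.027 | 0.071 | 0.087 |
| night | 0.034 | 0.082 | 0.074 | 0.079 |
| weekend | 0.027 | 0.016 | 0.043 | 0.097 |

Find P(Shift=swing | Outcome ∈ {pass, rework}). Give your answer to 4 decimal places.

0.2581

P(Outcome=pass) = 0.085 + 0.069 + 0.034 + 0.027 = 0.215.
P(Outcome=rework) = 0.032 + 0.027 + 0.082 + 0.016 = 0.157.
P(Outcome ∈ {pass, rework}) = 0.215 + 0.157 = 0.372; P(Shift=swing, Outcome ∈ {pass, rework}) = 0.069 + 0.027 = 0.096.
P(Shift=swing | Outcome ∈ {pass, rework}) = 0.096/0.372 = 0.2581.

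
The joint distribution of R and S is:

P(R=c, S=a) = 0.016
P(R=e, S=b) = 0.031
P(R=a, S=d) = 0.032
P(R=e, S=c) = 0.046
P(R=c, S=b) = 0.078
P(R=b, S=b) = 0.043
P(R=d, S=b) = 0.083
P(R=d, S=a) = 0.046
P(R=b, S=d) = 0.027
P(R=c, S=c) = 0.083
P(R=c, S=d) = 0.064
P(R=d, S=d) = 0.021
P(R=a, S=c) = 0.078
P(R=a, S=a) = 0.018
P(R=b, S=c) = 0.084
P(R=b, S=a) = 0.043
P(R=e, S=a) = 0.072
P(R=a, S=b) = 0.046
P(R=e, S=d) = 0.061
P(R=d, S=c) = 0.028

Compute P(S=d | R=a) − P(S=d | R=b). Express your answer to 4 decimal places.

0.0469

P(R=a) = 0.018 + 0.046 + 0.078 + 0.032 = 0.174; P(S=d | R=a) = 0.032/0.174 = 0.18391.
P(R=b) = 0.043 + 0.043 + 0.084 + 0.027 = 0.197; P(S=d | R=b) = 0.027/0.197 = 0.13706.
Difference = 0.0469.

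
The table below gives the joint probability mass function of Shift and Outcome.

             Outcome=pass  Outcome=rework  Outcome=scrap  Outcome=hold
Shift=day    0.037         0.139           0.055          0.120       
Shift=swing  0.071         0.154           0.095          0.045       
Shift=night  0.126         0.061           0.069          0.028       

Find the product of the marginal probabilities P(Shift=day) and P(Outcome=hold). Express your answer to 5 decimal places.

P(Shift=day) = 0.037 + 0.139 + 0.055 + 0.120 = 0.351.
P(Outcome=hold) = 0.120 + 0.045 + 0.028 = 0.193.
Product: 0.351 × 0.193 = 0.06774.

0.06774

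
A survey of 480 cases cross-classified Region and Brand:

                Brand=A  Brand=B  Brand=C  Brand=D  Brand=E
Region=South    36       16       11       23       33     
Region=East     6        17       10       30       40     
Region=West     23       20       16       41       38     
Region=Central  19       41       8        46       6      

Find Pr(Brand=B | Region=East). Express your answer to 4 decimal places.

0.1650

Total with Region=East: 6 + 17 + 10 + 30 + 40 = 103.
P(Brand=B | Region=East) = 17/103 = 0.1650.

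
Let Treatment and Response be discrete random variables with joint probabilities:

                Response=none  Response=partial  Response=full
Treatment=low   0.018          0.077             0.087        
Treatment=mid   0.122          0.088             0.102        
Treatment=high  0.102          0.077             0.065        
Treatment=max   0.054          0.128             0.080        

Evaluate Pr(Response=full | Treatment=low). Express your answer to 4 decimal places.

P(Treatment=low) = 0.018 + 0.077 + 0.087 = 0.182.
P(Response=full | Treatment=low) = 0.087/0.182 = 0.4780.

0.4780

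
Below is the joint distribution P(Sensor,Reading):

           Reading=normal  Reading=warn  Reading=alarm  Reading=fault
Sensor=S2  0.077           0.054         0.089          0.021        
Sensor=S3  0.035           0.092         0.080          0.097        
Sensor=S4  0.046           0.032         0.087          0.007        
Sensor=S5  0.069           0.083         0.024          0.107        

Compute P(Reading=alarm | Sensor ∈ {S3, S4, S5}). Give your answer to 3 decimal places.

0.252

P(Sensor=S3) = 0.035 + 0.092 + 0.080 + 0.097 = 0.304.
P(Sensor=S4) = 0.046 + 0.032 + 0.087 + 0.007 = 0.172.
P(Sensor=S5) = 0.069 + 0.083 + 0.024 + 0.107 = 0.283.
P(Sensor ∈ {S3, S4, S5}) = 0.304 + 0.172 + 0.283 = 0.759; P(Reading=alarm, Sensor ∈ {S3, S4, S5}) = 0.080 + 0.087 + 0.024 = 0.191.
P(Reading=alarm | Sensor ∈ {S3, S4, S5}) = 0.191/0.759 = 0.252.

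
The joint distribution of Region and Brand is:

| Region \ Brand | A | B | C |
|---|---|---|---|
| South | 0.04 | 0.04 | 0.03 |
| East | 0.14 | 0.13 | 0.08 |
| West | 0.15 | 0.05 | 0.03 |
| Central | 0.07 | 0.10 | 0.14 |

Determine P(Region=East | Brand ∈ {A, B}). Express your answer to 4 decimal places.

P(Brand=A) = 0.04 + 0.14 + 0.15 + 0.07 = 0.40.
P(Brand=B) = 0.04 + 0.13 + 0.05 + 0.10 = 0.32.
P(Brand ∈ {A, B}) = 0.40 + 0.32 = 0.72; P(Region=East, Brand ∈ {A, B}) = 0.14 + 0.13 = 0.27.
P(Region=East | Brand ∈ {A, B}) = 0.27/0.72 = 0.3750.

0.3750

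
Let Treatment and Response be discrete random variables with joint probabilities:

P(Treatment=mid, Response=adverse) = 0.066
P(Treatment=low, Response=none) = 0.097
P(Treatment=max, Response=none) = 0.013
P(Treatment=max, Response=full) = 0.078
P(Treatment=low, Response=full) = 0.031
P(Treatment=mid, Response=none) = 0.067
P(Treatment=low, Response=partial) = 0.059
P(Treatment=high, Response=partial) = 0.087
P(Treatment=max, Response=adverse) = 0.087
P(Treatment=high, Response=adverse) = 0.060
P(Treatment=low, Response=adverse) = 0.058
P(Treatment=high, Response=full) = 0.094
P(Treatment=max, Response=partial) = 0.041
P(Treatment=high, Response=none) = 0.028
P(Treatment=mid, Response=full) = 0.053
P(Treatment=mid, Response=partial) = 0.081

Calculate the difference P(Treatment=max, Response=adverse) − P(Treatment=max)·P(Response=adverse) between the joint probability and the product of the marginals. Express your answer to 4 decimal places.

0.0277

P(Treatment=max) = 0.013 + 0.041 + 0.078 + 0.087 = 0.219.
P(Response=adverse) = 0.058 + 0.066 + 0.060 + 0.087 = 0.271.
P(Treatment=max, Response=adverse) − P(Treatment=max)P(Response=adverse) = 0.087 − 0.219×0.271 = 0.0277.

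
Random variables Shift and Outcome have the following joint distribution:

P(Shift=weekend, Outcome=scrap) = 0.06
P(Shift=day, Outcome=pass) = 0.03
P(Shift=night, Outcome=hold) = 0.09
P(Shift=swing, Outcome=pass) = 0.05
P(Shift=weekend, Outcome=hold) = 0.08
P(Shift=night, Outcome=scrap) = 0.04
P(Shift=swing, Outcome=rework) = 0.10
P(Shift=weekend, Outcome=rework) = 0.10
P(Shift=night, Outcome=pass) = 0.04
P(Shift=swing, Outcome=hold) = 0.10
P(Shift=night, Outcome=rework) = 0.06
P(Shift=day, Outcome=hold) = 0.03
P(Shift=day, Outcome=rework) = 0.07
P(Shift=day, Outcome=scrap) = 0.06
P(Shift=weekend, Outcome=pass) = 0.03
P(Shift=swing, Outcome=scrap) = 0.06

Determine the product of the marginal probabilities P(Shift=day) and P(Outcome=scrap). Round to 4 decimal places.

P(Shift=day) = 0.03 + 0.07 + 0.06 + 0.03 = 0.19.
P(Outcome=scrap) = 0.06 + 0.06 + 0.04 + 0.06 = 0.22.
Product: 0.19 × 0.22 = 0.0418.

0.0418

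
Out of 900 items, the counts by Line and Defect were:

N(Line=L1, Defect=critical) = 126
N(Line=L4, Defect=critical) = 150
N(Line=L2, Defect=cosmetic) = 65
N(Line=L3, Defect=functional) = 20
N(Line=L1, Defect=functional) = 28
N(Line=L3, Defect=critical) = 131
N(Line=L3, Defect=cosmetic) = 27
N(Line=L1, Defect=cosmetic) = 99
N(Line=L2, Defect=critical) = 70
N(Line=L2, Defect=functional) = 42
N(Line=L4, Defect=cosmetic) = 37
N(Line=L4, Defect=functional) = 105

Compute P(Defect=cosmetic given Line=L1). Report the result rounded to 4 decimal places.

0.3913

Total with Line=L1: 99 + 28 + 126 = 253.
P(Defect=cosmetic | Line=L1) = 99/253 = 0.3913.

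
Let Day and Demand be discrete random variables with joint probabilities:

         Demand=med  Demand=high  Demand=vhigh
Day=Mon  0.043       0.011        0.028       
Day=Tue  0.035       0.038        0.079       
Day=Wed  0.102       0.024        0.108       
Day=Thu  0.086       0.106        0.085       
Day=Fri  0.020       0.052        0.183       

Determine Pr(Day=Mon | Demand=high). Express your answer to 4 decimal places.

P(Demand=high) = 0.011 + 0.038 + 0.024 + 0.106 + 0.052 = 0.231.
P(Day=Mon | Demand=high) = 0.011/0.231 = 0.0476.

0.0476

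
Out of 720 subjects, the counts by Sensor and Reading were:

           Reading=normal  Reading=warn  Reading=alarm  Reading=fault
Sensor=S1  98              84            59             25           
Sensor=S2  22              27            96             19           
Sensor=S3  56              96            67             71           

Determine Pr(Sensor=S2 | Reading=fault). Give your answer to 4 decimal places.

Total with Reading=fault: 25 + 19 + 71 = 115.
P(Sensor=S2 | Reading=fault) = 19/115 = 0.1652.

0.1652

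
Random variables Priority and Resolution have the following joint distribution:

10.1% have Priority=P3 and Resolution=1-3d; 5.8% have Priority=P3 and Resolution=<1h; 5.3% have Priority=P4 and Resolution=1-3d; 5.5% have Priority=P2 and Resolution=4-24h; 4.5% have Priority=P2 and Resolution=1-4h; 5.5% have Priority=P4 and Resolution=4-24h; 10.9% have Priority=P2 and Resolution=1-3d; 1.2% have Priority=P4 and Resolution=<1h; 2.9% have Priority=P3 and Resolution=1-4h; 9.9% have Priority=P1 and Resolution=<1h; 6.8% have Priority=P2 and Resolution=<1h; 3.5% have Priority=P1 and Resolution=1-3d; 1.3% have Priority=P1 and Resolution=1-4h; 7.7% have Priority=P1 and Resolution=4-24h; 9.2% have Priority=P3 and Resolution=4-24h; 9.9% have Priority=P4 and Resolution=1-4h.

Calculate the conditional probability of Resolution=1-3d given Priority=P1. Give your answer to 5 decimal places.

P(Priority=P1) = 0.099 + 0.013 + 0.077 + 0.035 = 0.224.
P(Resolution=1-3d | Priority=P1) = 0.035/0.224 = 0.15625.

0.15625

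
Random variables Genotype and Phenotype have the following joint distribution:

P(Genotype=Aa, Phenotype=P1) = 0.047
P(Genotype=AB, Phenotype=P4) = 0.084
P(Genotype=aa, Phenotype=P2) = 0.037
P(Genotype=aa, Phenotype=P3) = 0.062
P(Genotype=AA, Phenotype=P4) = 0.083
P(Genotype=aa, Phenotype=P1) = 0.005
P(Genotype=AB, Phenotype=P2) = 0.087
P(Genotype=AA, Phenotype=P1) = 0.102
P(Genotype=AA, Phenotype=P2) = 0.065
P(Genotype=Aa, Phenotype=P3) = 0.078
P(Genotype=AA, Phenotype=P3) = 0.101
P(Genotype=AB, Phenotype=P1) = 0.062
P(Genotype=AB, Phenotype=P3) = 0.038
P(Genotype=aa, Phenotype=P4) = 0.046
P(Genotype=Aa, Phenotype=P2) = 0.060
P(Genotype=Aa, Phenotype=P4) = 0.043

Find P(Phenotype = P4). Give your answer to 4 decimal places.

P(Phenotype=P4) = 0.083 + 0.043 + 0.046 + 0.084 = 0.256.

0.2560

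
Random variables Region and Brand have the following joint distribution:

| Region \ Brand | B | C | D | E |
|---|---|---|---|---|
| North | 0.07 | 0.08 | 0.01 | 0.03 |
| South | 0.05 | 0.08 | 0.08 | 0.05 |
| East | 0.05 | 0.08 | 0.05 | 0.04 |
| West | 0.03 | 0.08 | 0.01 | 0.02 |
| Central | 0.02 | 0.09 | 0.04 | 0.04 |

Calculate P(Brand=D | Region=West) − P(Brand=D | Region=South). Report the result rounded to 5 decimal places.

-0.23626

P(Region=West) = 0.03 + 0.08 + 0.01 + 0.02 = 0.14; P(Brand=D | Region=West) = 0.01/0.14 = 0.071429.
P(Region=South) = 0.05 + 0.08 + 0.08 + 0.05 = 0.26; P(Brand=D | Region=South) = 0.08/0.26 = 0.307692.
Difference = -0.23626.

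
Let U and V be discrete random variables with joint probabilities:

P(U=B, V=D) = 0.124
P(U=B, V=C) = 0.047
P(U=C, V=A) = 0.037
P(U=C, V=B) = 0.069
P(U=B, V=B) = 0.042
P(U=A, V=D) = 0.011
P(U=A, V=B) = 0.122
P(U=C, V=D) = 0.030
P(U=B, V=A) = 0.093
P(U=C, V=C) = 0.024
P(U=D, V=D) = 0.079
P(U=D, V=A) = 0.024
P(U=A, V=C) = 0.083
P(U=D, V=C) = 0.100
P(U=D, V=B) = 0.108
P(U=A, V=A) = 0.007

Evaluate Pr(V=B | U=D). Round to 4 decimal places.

P(U=D) = 0.024 + 0.108 + 0.100 + 0.079 = 0.311.
P(V=B | U=D) = 0.108/0.311 = 0.3473.

0.3473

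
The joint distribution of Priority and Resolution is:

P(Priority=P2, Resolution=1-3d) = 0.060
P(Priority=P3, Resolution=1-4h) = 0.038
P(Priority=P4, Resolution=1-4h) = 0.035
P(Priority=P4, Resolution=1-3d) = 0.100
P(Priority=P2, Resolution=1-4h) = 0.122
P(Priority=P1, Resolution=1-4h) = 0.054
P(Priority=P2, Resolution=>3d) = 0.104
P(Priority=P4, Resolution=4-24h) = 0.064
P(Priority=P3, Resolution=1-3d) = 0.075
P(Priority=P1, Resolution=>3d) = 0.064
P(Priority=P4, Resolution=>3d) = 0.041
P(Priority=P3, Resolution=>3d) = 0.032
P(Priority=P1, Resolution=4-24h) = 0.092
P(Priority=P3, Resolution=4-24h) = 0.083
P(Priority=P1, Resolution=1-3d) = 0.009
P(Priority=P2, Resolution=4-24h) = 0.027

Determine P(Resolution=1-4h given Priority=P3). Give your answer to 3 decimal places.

0.167

P(Priority=P3) = 0.038 + 0.083 + 0.075 + 0.032 = 0.228.
P(Resolution=1-4h | Priority=P3) = 0.038/0.228 = 0.167.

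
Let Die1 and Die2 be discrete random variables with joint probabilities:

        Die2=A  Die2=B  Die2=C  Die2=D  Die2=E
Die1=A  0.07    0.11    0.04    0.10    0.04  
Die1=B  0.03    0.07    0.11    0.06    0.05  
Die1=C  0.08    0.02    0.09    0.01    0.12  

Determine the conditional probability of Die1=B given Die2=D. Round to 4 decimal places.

0.3529

P(Die2=D) = 0.10 + 0.06 + 0.01 = 0.17.
P(Die1=B | Die2=D) = 0.06/0.17 = 0.3529.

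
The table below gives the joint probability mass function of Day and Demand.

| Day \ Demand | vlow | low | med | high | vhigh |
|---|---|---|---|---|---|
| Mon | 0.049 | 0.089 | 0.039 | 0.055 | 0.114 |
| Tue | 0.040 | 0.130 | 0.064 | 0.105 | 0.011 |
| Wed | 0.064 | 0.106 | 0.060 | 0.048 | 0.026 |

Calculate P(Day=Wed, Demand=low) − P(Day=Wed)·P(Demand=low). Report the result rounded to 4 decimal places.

P(Day=Wed) = 0.064 + 0.106 + 0.060 + 0.048 + 0.026 = 0.304.
P(Demand=low) = 0.089 + 0.130 + 0.106 = 0.325.
P(Day=Wed, Demand=low) − P(Day=Wed)P(Demand=low) = 0.106 − 0.304×0.325 = 0.0072.

0.0072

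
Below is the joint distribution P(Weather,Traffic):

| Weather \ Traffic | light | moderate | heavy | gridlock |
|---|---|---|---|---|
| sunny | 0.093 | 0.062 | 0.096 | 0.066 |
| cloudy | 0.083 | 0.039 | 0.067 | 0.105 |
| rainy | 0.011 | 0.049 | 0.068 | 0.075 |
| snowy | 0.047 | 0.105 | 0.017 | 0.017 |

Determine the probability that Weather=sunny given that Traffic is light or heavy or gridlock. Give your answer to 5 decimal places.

P(Traffic=light) = 0.093 + 0.083 + 0.011 + 0.047 = 0.234.
P(Traffic=heavy) = 0.096 + 0.067 + 0.068 + 0.017 = 0.248.
P(Traffic=gridlock) = 0.066 + 0.105 + 0.075 + 0.017 = 0.263.
P(Traffic ∈ {light, heavy, gridlock}) = 0.234 + 0.248 + 0.263 = 0.745; P(Weather=sunny, Traffic ∈ {light, heavy, gridlock}) = 0.093 + 0.096 + 0.066 = 0.255.
P(Weather=sunny | Traffic ∈ {light, heavy, gridlock}) = 0.255/0.745 = 0.34228.

0.34228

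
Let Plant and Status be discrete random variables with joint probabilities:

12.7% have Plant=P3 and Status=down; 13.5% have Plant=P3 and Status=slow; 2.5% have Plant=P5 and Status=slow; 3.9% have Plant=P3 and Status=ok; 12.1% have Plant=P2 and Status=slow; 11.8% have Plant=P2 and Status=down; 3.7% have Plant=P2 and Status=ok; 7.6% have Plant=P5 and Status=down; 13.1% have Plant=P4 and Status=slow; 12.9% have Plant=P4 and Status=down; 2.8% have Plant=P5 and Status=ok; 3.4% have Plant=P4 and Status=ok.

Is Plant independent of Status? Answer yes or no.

P(Plant=P5) = 0.129 and P(Status=slow) = 0.412, so their product is 0.05315, but P(Plant=P5, Status=slow) = 0.025. Since these differ, Plant and Status are not independent.

no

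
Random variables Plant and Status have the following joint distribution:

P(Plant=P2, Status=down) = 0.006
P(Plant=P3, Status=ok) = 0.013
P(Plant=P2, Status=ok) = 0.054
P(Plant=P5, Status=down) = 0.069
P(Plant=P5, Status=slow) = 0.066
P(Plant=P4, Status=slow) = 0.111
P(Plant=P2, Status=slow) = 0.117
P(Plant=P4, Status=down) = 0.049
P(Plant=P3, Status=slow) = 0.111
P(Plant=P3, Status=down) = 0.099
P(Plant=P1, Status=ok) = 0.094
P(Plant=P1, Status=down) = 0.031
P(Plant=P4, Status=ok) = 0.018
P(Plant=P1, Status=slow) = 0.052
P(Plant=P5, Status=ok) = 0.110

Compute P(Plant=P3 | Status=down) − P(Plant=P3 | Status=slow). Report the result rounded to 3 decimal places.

0.147

P(Status=down) = 0.031 + 0.006 + 0.099 + 0.049 + 0.069 = 0.254; P(Plant=P3 | Status=down) = 0.099/0.254 = 0.3898.
P(Status=slow) = 0.052 + 0.117 + 0.111 + 0.111 + 0.066 = 0.457; P(Plant=P3 | Status=slow) = 0.111/0.457 = 0.2429.
Difference = 0.147.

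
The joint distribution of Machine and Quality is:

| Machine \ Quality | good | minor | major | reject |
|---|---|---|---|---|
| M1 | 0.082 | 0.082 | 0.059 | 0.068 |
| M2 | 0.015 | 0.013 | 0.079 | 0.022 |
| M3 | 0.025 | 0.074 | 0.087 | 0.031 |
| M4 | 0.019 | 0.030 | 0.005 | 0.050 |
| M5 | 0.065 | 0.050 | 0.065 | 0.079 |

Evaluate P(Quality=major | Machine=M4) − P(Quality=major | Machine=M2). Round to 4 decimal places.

-0.5643

P(Machine=M4) = 0.019 + 0.030 + 0.005 + 0.050 = 0.104; P(Quality=major | Machine=M4) = 0.005/0.104 = 0.04808.
P(Machine=M2) = 0.015 + 0.013 + 0.079 + 0.022 = 0.129; P(Quality=major | Machine=M2) = 0.079/0.129 = 0.61240.
Difference = -0.5643.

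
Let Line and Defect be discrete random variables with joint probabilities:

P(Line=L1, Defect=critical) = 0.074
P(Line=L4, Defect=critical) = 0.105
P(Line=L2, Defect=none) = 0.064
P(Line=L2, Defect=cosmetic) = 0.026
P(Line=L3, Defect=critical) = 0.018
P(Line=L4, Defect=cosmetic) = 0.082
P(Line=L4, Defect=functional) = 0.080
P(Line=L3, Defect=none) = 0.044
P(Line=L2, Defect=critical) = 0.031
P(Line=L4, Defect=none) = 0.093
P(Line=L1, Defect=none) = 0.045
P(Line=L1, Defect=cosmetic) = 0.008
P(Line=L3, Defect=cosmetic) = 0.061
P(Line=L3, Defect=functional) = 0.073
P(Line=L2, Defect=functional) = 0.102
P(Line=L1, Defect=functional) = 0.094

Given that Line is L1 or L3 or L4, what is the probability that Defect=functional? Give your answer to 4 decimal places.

0.3179

P(Line=L1) = 0.045 + 0.008 + 0.094 + 0.074 = 0.221.
P(Line=L3) = 0.044 + 0.061 + 0.073 + 0.018 = 0.196.
P(Line=L4) = 0.093 + 0.082 + 0.080 + 0.105 = 0.360.
P(Line ∈ {L1, L3, L4}) = 0.221 + 0.196 + 0.360 = 0.777; P(Defect=functional, Line ∈ {L1, L3, L4}) = 0.094 + 0.073 + 0.080 = 0.247.
P(Defect=functional | Line ∈ {L1, L3, L4}) = 0.247/0.777 = 0.3179.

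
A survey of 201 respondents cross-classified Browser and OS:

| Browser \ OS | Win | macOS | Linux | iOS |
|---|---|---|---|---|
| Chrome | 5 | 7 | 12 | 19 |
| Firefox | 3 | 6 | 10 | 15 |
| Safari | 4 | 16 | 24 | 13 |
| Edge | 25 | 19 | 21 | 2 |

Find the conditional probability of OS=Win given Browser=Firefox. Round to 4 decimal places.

Total with Browser=Firefox: 3 + 6 + 10 + 15 = 34.
P(OS=Win | Browser=Firefox) = 3/34 = 0.0882.

0.0882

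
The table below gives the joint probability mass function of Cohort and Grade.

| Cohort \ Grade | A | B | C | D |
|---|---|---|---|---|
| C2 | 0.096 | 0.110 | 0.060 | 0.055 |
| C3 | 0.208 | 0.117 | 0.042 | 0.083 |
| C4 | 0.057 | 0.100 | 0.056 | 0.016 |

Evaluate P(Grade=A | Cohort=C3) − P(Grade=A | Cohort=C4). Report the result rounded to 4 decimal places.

P(Cohort=C3) = 0.208 + 0.117 + 0.042 + 0.083 = 0.450; P(Grade=A | Cohort=C3) = 0.208/0.450 = 0.46222.
P(Cohort=C4) = 0.057 + 0.100 + 0.056 + 0.016 = 0.229; P(Grade=A | Cohort=C4) = 0.057/0.229 = 0.24891.
Difference = 0.2133.

0.2133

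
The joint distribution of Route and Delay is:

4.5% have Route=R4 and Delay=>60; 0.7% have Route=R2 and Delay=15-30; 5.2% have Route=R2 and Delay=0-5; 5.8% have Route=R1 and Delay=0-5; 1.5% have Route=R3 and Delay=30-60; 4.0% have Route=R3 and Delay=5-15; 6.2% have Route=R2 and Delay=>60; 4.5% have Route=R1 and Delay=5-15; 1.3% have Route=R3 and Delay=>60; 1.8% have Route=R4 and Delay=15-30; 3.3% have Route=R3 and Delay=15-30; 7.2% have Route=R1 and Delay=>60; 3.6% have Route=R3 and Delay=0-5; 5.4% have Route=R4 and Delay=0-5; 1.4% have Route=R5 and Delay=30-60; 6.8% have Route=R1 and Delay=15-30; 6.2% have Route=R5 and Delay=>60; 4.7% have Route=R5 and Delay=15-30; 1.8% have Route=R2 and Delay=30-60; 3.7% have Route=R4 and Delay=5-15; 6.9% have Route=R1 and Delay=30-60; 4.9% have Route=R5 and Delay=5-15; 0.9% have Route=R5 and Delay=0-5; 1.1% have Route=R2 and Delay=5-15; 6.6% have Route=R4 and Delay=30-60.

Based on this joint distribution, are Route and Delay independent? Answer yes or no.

no

P(Route=R5) = 0.181 and P(Delay=0-5) = 0.209, so their product is 0.03783, but P(Route=R5, Delay=0-5) = 0.009. Since these differ, Route and Delay are not independent.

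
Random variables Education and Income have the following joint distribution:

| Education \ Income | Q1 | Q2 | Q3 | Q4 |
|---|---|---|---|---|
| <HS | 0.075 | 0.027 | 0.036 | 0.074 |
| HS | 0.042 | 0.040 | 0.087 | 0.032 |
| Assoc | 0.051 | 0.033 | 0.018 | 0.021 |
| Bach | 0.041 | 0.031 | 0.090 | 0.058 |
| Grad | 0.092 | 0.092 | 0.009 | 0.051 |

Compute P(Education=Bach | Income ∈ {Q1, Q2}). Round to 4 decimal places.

P(Income=Q1) = 0.075 + 0.042 + 0.051 + 0.041 + 0.092 = 0.301.
P(Income=Q2) = 0.027 + 0.040 + 0.033 + 0.031 + 0.092 = 0.223.
P(Income ∈ {Q1, Q2}) = 0.301 + 0.223 = 0.524; P(Education=Bach, Income ∈ {Q1, Q2}) = 0.041 + 0.031 = 0.072.
P(Education=Bach | Income ∈ {Q1, Q2}) = 0.072/0.524 = 0.1374.

0.1374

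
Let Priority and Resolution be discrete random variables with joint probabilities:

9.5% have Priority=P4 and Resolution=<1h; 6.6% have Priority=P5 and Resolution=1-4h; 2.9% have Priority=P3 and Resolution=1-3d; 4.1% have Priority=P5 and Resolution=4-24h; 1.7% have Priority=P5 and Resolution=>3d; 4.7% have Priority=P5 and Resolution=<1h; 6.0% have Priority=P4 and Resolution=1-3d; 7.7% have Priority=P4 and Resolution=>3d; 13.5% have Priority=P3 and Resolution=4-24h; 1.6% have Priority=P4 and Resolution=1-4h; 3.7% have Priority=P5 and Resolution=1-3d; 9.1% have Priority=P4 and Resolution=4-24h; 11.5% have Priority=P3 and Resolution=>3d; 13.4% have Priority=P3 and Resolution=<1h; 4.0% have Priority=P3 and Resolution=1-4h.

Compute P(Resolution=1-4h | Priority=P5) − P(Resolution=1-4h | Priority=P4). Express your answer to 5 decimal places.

0.27011

P(Priority=P5) = 0.047 + 0.066 + 0.041 + 0.037 + 0.017 = 0.208; P(Resolution=1-4h | Priority=P5) = 0.066/0.208 = 0.317308.
P(Priority=P4) = 0.095 + 0.016 + 0.091 + 0.060 + 0.077 = 0.339; P(Resolution=1-4h | Priority=P4) = 0.016/0.339 = 0.047198.
Difference = 0.27011.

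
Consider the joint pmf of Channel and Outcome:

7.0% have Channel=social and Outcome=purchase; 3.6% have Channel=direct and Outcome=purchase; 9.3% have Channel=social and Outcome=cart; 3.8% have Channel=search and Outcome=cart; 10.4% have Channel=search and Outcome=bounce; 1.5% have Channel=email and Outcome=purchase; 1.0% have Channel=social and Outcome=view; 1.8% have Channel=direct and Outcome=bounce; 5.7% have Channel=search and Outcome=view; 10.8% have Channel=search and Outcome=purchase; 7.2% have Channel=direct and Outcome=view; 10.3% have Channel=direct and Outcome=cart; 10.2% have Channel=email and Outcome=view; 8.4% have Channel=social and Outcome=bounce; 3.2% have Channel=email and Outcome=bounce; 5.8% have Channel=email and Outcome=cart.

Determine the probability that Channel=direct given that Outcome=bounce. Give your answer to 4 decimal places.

P(Outcome=bounce) = 0.032 + 0.104 + 0.084 + 0.018 = 0.238.
P(Channel=direct | Outcome=bounce) = 0.018/0.238 = 0.0756.

0.0756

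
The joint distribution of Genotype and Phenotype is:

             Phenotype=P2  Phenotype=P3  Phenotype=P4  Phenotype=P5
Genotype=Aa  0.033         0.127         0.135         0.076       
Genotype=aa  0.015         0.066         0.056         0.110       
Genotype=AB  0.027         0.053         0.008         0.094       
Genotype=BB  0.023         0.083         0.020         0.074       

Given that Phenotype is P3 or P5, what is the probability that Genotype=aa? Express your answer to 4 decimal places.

P(Phenotype=P3) = 0.127 + 0.066 + 0.053 + 0.083 = 0.329.
P(Phenotype=P5) = 0.076 + 0.110 + 0.094 + 0.074 = 0.354.
P(Phenotype ∈ {P3, P5}) = 0.329 + 0.354 = 0.683; P(Genotype=aa, Phenotype ∈ {P3, P5}) = 0.066 + 0.110 = 0.176.
P(Genotype=aa | Phenotype ∈ {P3, P5}) = 0.176/0.683 = 0.2577.

0.2577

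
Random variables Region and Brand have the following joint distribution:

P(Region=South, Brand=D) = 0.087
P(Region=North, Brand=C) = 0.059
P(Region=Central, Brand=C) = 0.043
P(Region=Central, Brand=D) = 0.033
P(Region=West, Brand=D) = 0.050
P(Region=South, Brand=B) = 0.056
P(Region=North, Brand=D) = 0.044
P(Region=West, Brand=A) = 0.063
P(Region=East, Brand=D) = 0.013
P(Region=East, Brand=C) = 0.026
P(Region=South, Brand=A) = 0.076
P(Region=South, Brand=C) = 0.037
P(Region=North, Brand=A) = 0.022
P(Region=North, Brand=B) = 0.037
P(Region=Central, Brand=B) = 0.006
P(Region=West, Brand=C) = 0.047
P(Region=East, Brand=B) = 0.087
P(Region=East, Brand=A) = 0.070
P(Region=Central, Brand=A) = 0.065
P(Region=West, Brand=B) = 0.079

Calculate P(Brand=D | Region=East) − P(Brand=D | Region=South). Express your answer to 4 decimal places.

P(Region=East) = 0.070 + 0.087 + 0.026 + 0.013 = 0.196; P(Brand=D | Region=East) = 0.013/0.196 = 0.06633.
P(Region=South) = 0.076 + 0.056 + 0.037 + 0.087 = 0.256; P(Brand=D | Region=South) = 0.087/0.256 = 0.33984.
Difference = -0.2735.

-0.2735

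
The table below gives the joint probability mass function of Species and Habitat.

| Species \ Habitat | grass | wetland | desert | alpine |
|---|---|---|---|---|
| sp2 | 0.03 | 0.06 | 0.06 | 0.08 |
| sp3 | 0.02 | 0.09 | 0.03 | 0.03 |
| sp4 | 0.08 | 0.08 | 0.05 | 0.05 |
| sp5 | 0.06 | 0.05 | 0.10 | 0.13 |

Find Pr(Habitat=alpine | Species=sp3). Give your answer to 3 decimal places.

P(Species=sp3) = 0.02 + 0.09 + 0.03 + 0.03 = 0.17.
P(Habitat=alpine | Species=sp3) = 0.03/0.17 = 0.176.

0.176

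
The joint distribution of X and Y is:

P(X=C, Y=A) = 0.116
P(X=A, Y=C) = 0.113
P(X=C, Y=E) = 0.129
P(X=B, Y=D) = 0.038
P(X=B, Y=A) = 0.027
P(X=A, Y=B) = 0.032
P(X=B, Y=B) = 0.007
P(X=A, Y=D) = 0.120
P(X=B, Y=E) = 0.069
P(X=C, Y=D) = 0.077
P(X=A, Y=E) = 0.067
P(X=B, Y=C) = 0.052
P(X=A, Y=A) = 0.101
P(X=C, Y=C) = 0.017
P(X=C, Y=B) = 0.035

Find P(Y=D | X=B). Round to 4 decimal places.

0.1969

P(X=B) = 0.027 + 0.007 + 0.052 + 0.038 + 0.069 = 0.193.
P(Y=D | X=B) = 0.038/0.193 = 0.1969.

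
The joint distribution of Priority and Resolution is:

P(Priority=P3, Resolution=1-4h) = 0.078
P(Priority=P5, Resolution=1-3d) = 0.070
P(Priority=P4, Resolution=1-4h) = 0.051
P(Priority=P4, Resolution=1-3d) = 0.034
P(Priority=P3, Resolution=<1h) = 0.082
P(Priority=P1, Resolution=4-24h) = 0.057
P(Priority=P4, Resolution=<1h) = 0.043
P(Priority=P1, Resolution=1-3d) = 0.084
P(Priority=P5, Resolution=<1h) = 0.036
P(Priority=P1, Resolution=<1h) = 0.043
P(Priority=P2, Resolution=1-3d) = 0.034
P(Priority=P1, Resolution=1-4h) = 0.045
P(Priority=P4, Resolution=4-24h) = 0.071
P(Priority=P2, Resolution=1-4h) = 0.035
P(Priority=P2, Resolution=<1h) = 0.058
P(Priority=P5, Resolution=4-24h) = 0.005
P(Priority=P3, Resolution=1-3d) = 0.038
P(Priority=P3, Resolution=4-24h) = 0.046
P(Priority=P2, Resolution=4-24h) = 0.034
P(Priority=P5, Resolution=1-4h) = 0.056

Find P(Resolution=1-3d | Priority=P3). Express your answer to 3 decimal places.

P(Priority=P3) = 0.082 + 0.078 + 0.046 + 0.038 = 0.244.
P(Resolution=1-3d | Priority=P3) = 0.038/0.244 = 0.156.

0.156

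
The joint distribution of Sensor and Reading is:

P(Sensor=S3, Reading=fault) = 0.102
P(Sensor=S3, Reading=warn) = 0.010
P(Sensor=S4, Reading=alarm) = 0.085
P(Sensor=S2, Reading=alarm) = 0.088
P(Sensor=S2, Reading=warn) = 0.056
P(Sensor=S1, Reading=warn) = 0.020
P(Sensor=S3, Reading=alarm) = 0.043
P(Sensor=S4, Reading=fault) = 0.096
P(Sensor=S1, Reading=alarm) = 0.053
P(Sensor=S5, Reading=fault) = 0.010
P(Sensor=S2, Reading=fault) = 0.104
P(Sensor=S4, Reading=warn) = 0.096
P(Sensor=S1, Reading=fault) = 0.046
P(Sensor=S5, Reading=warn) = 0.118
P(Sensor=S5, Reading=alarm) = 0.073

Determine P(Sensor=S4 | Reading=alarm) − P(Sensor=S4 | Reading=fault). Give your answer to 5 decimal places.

-0.01962

P(Reading=alarm) = 0.053 + 0.088 + 0.043 + 0.085 + 0.073 = 0.342; P(Sensor=S4 | Reading=alarm) = 0.085/0.342 = 0.248538.
P(Reading=fault) = 0.046 + 0.104 + 0.102 + 0.096 + 0.010 = 0.358; P(Sensor=S4 | Reading=fault) = 0.096/0.358 = 0.268156.
Difference = -0.01962.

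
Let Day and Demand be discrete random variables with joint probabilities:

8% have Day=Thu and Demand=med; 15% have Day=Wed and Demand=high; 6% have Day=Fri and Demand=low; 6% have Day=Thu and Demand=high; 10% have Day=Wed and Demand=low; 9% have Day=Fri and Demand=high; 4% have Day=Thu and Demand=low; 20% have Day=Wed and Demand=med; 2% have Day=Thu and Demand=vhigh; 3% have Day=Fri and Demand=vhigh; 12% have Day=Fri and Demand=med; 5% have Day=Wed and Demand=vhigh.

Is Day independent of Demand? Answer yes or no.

yes

Every cell satisfies P(Day,Demand) = P(Day)·P(Demand). For instance P(Day=Wed) = 0.50, P(Demand=low) = 0.20, and 0.50×0.20 = 0.10 matches the joint entry. So Day and Demand are independent.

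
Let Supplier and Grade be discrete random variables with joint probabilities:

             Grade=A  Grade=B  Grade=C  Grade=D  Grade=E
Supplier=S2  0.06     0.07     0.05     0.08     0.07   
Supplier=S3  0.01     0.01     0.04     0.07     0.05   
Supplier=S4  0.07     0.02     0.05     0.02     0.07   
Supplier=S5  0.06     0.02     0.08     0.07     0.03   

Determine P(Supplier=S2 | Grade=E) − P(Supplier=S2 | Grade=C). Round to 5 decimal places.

0.09091

P(Grade=E) = 0.07 + 0.05 + 0.07 + 0.03 = 0.22; P(Supplier=S2 | Grade=E) = 0.07/0.22 = 0.318182.
P(Grade=C) = 0.05 + 0.04 + 0.05 + 0.08 = 0.22; P(Supplier=S2 | Grade=C) = 0.05/0.22 = 0.227273.
Difference = 0.09091.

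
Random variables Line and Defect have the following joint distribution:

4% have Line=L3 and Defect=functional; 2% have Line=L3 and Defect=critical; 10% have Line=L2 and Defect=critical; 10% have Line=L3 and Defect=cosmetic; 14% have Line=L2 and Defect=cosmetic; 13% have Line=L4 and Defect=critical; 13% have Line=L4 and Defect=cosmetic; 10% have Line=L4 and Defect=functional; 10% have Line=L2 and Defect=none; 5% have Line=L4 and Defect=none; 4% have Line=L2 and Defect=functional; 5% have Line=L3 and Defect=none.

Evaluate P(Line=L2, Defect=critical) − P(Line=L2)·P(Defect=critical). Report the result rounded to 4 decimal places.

P(Line=L2) = 0.10 + 0.14 + 0.04 + 0.10 = 0.38.
P(Defect=critical) = 0.10 + 0.02 + 0.13 = 0.25.
P(Line=L2, Defect=critical) − P(Line=L2)P(Defect=critical) = 0.10 − 0.38×0.25 = 0.0050.

0.0050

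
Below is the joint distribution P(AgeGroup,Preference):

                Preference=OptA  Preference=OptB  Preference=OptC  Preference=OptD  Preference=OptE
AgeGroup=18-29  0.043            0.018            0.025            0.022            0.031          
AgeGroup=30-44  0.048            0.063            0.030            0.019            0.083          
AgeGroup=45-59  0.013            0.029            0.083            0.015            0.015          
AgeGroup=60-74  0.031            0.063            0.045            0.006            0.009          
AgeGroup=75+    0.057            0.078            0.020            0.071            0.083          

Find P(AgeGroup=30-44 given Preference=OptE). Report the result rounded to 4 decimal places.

0.3756

P(Preference=OptE) = 0.031 + 0.083 + 0.015 + 0.009 + 0.083 = 0.221.
P(AgeGroup=30-44 | Preference=OptE) = 0.083/0.221 = 0.3756.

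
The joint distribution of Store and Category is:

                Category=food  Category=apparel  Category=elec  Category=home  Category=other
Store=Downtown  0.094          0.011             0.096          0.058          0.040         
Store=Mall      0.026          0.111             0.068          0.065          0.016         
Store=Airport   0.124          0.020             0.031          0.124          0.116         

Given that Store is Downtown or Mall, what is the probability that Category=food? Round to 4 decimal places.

P(Store=Downtown) = 0.094 + 0.011 + 0.096 + 0.058 + 0.040 = 0.299.
P(Store=Mall) = 0.026 + 0.111 + 0.068 + 0.065 + 0.016 = 0.286.
P(Store ∈ {Downtown, Mall}) = 0.299 + 0.286 = 0.585; P(Category=food, Store ∈ {Downtown, Mall}) = 0.094 + 0.026 = 0.120.
P(Category=food | Store ∈ {Downtown, Mall}) = 0.120/0.585 = 0.2051.

0.2051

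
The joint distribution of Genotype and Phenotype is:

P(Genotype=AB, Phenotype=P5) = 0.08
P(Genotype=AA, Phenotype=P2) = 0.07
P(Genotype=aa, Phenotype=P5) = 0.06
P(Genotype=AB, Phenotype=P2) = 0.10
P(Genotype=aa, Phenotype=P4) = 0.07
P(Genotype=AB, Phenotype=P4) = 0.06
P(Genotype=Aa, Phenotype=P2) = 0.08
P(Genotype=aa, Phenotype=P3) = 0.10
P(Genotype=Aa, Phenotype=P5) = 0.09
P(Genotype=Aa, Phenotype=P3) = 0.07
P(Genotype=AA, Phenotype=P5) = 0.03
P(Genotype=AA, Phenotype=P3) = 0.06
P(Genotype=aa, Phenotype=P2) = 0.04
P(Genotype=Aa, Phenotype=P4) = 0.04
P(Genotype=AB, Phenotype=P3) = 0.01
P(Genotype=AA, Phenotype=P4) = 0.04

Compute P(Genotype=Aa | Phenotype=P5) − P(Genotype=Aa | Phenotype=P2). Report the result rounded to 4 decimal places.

0.0703

P(Phenotype=P5) = 0.03 + 0.09 + 0.06 + 0.08 = 0.26; P(Genotype=Aa | Phenotype=P5) = 0.09/0.26 = 0.34615.
P(Phenotype=P2) = 0.07 + 0.08 + 0.04 + 0.10 = 0.29; P(Genotype=Aa | Phenotype=P2) = 0.08/0.29 = 0.27586.
Difference = 0.0703.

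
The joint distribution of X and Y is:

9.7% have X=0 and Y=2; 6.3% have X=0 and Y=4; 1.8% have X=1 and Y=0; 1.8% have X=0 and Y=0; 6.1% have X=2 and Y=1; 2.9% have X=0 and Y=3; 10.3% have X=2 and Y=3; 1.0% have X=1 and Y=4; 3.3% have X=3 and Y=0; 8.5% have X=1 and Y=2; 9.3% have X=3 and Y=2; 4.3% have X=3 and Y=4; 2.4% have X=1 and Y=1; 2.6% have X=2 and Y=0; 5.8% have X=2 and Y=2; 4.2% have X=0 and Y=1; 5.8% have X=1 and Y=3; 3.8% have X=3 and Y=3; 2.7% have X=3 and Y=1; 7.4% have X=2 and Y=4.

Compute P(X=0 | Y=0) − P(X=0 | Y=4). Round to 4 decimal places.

-0.1421

P(Y=0) = 0.018 + 0.018 + 0.026 + 0.033 = 0.095; P(X=0 | Y=0) = 0.018/0.095 = 0.18947.
P(Y=4) = 0.063 + 0.010 + 0.074 + 0.043 = 0.190; P(X=0 | Y=4) = 0.063/0.190 = 0.33158.
Difference = -0.1421.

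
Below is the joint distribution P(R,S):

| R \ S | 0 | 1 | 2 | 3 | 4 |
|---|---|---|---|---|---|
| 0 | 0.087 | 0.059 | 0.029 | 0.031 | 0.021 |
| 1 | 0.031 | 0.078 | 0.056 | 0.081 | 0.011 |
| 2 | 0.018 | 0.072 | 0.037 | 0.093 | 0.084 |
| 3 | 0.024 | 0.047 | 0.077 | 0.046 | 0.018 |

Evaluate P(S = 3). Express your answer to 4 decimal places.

P(S=3) = 0.031 + 0.081 + 0.093 + 0.046 = 0.251.

0.2510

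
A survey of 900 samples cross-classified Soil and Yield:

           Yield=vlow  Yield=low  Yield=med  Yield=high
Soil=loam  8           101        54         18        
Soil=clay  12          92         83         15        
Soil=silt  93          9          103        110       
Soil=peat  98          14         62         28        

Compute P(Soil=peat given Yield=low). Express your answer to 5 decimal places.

0.06481

Total with Yield=low: 101 + 92 + 9 + 14 = 216.
P(Soil=peat | Yield=low) = 14/216 = 0.06481.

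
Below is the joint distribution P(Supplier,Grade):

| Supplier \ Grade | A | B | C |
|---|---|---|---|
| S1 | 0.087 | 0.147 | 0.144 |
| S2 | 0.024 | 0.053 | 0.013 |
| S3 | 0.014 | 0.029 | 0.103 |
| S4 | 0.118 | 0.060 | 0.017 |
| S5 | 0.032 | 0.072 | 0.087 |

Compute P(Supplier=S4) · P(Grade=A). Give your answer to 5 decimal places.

P(Supplier=S4) = 0.118 + 0.060 + 0.017 = 0.195.
P(Grade=A) = 0.087 + 0.024 + 0.014 + 0.118 + 0.032 = 0.275.
Product: 0.195 × 0.275 = 0.05363.

0.05363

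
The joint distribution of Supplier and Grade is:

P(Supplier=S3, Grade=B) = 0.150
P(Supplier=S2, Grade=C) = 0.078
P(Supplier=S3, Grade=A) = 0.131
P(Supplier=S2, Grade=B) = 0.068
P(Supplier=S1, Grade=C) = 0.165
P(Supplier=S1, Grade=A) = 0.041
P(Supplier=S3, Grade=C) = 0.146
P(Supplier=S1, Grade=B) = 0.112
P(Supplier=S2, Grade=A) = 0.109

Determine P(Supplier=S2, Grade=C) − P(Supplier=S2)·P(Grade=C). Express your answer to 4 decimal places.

P(Supplier=S2) = 0.109 + 0.068 + 0.078 = 0.255.
P(Grade=C) = 0.165 + 0.078 + 0.146 = 0.389.
P(Supplier=S2, Grade=C) − P(Supplier=S2)P(Grade=C) = 0.078 − 0.255×0.389 = -0.0212.

-0.0212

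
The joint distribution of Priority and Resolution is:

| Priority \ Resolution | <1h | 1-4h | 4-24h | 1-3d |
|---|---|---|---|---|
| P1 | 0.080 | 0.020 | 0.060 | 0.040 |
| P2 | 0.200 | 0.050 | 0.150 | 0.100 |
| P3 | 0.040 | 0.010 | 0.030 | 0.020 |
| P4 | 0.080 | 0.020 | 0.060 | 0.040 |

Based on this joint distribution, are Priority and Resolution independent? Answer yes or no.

Every cell satisfies P(Priority,Resolution) = P(Priority)·P(Resolution). For instance P(Priority=P3) = 0.100, P(Resolution=1-3d) = 0.200, and 0.100×0.200 = 0.020 matches the joint entry. So Priority and Resolution are independent.

yes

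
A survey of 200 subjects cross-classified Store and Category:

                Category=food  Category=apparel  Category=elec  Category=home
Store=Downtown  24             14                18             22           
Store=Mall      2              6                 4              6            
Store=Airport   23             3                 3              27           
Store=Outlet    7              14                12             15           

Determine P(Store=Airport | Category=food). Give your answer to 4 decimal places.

0.4107

Total with Category=food: 24 + 2 + 23 + 7 = 56.
P(Store=Airport | Category=food) = 23/56 = 0.4107.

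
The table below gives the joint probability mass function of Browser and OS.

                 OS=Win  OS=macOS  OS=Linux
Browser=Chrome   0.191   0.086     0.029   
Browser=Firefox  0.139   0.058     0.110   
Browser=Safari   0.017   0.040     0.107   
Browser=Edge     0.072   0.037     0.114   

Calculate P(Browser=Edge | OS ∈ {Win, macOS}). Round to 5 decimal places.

P(OS=Win) = 0.191 + 0.139 + 0.017 + 0.072 = 0.419.
P(OS=macOS) = 0.086 + 0.058 + 0.040 + 0.037 = 0.221.
P(OS ∈ {Win, macOS}) = 0.419 + 0.221 = 0.640; P(Browser=Edge, OS ∈ {Win, macOS}) = 0.072 + 0.037 = 0.109.
P(Browser=Edge | OS ∈ {Win, macOS}) = 0.109/0.640 = 0.17031.

0.17031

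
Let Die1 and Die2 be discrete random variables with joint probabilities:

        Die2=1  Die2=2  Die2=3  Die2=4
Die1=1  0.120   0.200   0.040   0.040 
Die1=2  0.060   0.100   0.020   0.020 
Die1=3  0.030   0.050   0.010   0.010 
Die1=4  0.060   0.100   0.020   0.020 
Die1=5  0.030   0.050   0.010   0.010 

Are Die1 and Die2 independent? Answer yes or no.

yes

Every cell satisfies P(Die1,Die2) = P(Die1)·P(Die2). For instance P(Die1=2) = 0.200, P(Die2=2) = 0.500, and 0.200×0.500 = 0.100 matches the joint entry. So Die1 and Die2 are independent.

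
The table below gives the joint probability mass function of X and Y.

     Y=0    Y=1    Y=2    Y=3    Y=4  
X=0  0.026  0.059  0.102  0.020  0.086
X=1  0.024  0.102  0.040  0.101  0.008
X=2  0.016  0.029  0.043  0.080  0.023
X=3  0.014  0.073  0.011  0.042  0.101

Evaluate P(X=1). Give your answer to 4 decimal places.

P(X=1) = 0.024 + 0.102 + 0.040 + 0.101 + 0.008 = 0.275.

0.2750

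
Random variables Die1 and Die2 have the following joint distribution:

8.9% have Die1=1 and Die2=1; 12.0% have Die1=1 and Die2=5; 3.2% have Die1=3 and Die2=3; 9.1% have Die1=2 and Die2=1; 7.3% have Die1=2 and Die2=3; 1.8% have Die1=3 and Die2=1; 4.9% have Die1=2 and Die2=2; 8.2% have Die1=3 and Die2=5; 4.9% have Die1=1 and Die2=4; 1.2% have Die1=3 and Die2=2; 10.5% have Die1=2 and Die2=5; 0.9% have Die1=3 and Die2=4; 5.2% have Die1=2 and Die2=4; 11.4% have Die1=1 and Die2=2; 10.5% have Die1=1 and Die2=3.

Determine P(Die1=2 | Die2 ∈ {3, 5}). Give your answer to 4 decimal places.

P(Die2=3) = 0.105 + 0.073 + 0.032 = 0.210.
P(Die2=5) = 0.120 + 0.105 + 0.082 = 0.307.
P(Die2 ∈ {3, 5}) = 0.210 + 0.307 = 0.517; P(Die1=2, Die2 ∈ {3, 5}) = 0.073 + 0.105 = 0.178.
P(Die1=2 | Die2 ∈ {3, 5}) = 0.178/0.517 = 0.3443.

0.3443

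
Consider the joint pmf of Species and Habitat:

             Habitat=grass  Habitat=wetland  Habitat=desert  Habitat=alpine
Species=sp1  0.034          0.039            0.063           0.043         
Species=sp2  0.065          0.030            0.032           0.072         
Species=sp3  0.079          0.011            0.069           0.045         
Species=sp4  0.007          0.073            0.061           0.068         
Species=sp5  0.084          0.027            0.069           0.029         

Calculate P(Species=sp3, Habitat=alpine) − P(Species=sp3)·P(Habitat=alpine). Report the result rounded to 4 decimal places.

-0.0074

P(Species=sp3) = 0.079 + 0.011 + 0.069 + 0.045 = 0.204.
P(Habitat=alpine) = 0.043 + 0.072 + 0.045 + 0.068 + 0.029 = 0.257.
P(Species=sp3, Habitat=alpine) − P(Species=sp3)P(Habitat=alpine) = 0.045 − 0.204×0.257 = -0.0074.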